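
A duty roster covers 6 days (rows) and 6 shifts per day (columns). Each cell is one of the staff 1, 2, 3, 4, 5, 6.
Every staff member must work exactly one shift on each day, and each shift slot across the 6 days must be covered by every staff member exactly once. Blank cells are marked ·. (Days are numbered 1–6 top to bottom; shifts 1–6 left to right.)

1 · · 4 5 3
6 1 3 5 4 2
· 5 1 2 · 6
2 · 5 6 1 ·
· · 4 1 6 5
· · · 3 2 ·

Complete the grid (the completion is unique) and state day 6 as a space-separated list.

5 4 6 3 2 1

Day 6, shift 3: day 6 has {2, 3} and shift 3 has {1, 3, 4, 5}, leaving only 6.
Day 6, shift 2: day 6 has {2, 3, 6} and shift 2 has {1, 5}, leaving only 4.
Day 6, shift 1: day 6 has {2, 3, 4, 6} and shift 1 has {1, 2, 6}, leaving only 5.
Day 6, shift 6: day 6 has {2, 3, 4, 5, 6} and shift 6 has {2, 3, 5, 6}, leaving only 1.
So day 6 reads: 5 4 6 3 2 1.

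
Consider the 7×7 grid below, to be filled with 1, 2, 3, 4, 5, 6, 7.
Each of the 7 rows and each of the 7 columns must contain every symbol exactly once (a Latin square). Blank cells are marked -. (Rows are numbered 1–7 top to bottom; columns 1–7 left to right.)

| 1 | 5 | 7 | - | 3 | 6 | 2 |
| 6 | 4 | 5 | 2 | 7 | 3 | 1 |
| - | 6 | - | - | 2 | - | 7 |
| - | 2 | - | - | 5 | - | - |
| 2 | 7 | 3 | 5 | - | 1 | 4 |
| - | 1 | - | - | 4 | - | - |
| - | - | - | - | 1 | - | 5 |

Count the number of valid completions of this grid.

Row 1, column 4: eliminating its row and column leaves {4}.
Row 3, column 1: eliminating its row and column leaves {3, 4, 5}.
Row 3, column 3: eliminating its row and column leaves {1, 4}.
Row 3, column 4: eliminating its row and column leaves {1, 3, 4}.
Row 3, column 6: eliminating its row and column leaves {4, 5}.
Row 4, column 1: eliminating its row and column leaves {3, 4, 7}.
Row 4, column 3: eliminating its row and column leaves {1, 4, 6}.
Row 4, column 4: eliminating its row and column leaves {1, 3, 4, 6, 7}.
Row 4, column 6: eliminating its row and column leaves {4, 7}.
Row 4, column 7: eliminating its row and column leaves {3, 6}.
Row 5, column 5: eliminating its row and column leaves {6}.
Row 6, column 1: eliminating its row and column leaves {3, 5, 7}.
Row 6, column 3: eliminating its row and column leaves {2, 6}.
Row 6, column 4: eliminating its row and column leaves {3, 6, 7}.
Row 6, column 6: eliminating its row and column leaves {2, 5, 7}.
Row 6, column 7: eliminating its row and column leaves {3, 6}.
Row 7, column 1: eliminating its row and column leaves {3, 4, 7}.
Row 7, column 2: eliminating its row and column leaves {3}.
Row 7, column 3: eliminating its row and column leaves {2, 4, 6}.
Row 7, column 4: eliminating its row and column leaves {3, 4, 6, 7}.
Row 7, column 6: eliminating its row and column leaves {2, 4, 7}.
Enumerating the assignments across these blanks that avoid any row or column repeat gives 7 completions.

7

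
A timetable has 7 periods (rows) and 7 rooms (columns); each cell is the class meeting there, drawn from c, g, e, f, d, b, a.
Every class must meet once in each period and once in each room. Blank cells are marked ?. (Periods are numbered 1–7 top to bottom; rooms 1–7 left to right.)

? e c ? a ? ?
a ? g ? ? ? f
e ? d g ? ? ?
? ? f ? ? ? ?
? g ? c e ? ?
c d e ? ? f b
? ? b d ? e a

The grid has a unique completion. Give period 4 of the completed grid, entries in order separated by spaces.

Period 3, room 7: period 3 has {g, e, d} and room 7 has {f, b, a}, leaving only c.
Period 5, room 3: period 5 has {c, g, e} and room 3 has {c, g, e, f, d, b}, leaving only a.
Period 5, room 7: period 5 has {c, g, e, a} and room 7 has {c, f, b, a}, leaving only d.
Period 1, room 7: period 1 has {c, e, a} and room 7 has {c, f, d, b, a}, leaving only g.
Period 4, room 7: period 4 has {f} and room 7 has {c, g, f, d, b, a}, leaving only e.
Period 5, room 6: period 5 has {c, g, e, d, a} and room 6 has {e, f}, leaving only b.
Period 1, room 6: period 1 has {c, g, e, a} and room 6 has {e, f, b}, leaving only d.
Period 2, room 6: period 2 has {g, f, a} and room 6 has {e, f, d, b}, leaving only c.
Period 2, room 2: period 2 has {c, g, f, a} and room 2 has {g, e, d}, leaving only b.
Period 2, room 4: period 2 has {c, g, f, b, a} and room 4 has {c, g, d}, leaving only e.
Period 2, room 5: period 2 has {c, g, e, f, b, a} and room 5 has {e, a}, leaving only d.
Period 3, room 6: period 3 has {c, g, e, d} and room 6 has {c, e, f, d, b}, leaving only a.
Period 4, room 6: period 4 has {e, f} and room 6 has {c, e, f, d, b, a}, leaving only g.
Period 3, room 2: period 3 has {c, g, e, d, a} and room 2 has {g, e, d, b}, leaving only f.
Period 3, room 5: period 3 has {c, g, e, f, d, a} and room 5 has {e, d, a}, leaving only b.
Period 4, room 5: period 4 has {g, e, f} and room 5 has {e, d, b, a}, leaving only c.
Period 4, room 2: period 4 has {c, g, e, f} and room 2 has {g, e, f, d, b}, leaving only a.
Period 4, room 4: period 4 has {c, g, e, f, a} and room 4 has {c, g, e, d}, leaving only b.
Period 4, room 1: period 4 has {c, g, e, f, b, a} and room 1 has {c, e, a}, leaving only d.
So period 4 reads: d a f b c g e.

d a f b c g e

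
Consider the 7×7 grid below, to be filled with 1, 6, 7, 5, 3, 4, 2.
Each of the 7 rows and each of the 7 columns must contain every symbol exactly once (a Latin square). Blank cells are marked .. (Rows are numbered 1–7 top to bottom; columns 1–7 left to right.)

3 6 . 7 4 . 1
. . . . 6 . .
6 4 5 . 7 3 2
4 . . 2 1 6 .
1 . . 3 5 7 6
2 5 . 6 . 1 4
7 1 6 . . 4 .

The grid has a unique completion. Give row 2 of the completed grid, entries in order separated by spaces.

Row 2, column 1: row 2 has {6} and column 1 has {1, 6, 7, 3, 4, 2}, leaving only 5.
Row 2, column 6: row 2 has {6, 5} and column 6 has {1, 6, 7, 3, 4}, leaving only 2.
Row 1, column 3: row 1 has {1, 6, 7, 3, 4} and column 3 has {6, 5}, leaving only 2.
Row 1, column 6: row 1 has {1, 6, 7, 3, 4, 2} and column 6 has {1, 6, 7, 3, 4, 2}, leaving only 5.
Row 3, column 4: row 3 has {6, 7, 5, 3, 4, 2} and column 4 has {6, 7, 3, 2}, leaving only 1.
Row 2, column 4: row 2 has {6, 5, 2} and column 4 has {1, 6, 7, 3, 2}, leaving only 4.
Row 5, column 2: row 5 has {1, 6, 7, 5, 3} and column 2 has {1, 6, 5, 4}, leaving only 2.
Row 5, column 3: row 5 has {1, 6, 7, 5, 3, 2} and column 3 has {6, 5, 2}, leaving only 4.
Row 6, column 5: row 6 has {1, 6, 5, 4, 2} and column 5 has {1, 6, 7, 5, 4}, leaving only 3.
Row 6, column 3: row 6 has {1, 6, 5, 3, 4, 2} and column 3 has {6, 5, 4, 2}, leaving only 7.
Row 4, column 3: row 4 has {1, 6, 4, 2} and column 3 has {6, 7, 5, 4, 2}, leaving only 3.
Row 2, column 3: row 2 has {6, 5, 4, 2} and column 3 has {6, 7, 5, 3, 4, 2}, leaving only 1.
Row 4, column 2: row 4 has {1, 6, 3, 4, 2} and column 2 has {1, 6, 5, 4, 2}, leaving only 7.
Row 2, column 2: row 2 has {1, 6, 5, 4, 2} and column 2 has {1, 6, 7, 5, 4, 2}, leaving only 3.
Row 2, column 7: row 2 has {1, 6, 5, 3, 4, 2} and column 7 has {1, 6, 4, 2}, leaving only 7.
So row 2 reads: 5 3 1 4 6 2 7.

5 3 1 4 6 2 7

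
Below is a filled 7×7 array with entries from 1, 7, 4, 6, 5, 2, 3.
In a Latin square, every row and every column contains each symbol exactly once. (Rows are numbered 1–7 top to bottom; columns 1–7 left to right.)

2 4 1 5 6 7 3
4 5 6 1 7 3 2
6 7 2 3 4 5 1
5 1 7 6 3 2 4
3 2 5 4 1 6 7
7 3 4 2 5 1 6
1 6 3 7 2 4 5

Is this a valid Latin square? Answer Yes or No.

Each row is a permutation of the 7 symbols, and so is each column.

Yes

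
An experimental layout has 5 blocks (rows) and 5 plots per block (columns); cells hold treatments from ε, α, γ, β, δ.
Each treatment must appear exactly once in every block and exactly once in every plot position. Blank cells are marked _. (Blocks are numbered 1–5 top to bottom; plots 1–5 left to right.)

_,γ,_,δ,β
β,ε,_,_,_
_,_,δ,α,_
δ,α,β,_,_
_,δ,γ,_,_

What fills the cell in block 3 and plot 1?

Block 2, plot 3: block 2 has {ε, β} and plot 3 has {γ, β, δ}, leaving only α.
Block 1, plot 3: block 1 has {γ, β, δ} and plot 3 has {α, γ, β, δ}, leaving only ε.
Block 1, plot 1: block 1 has {ε, γ, β, δ} and plot 1 has {β, δ}, leaving only α.
Block 2, plot 4: block 2 has {ε, α, β} and plot 4 has {α, δ}, leaving only γ.
Block 2, plot 5: block 2 has {ε, α, γ, β} and plot 5 has {β}, leaving only δ.
Block 3, plot 2: block 3 has {α, δ} and plot 2 has {ε, α, γ, δ}, leaving only β.
Block 4, plot 4: block 4 has {α, β, δ} and plot 4 has {α, γ, δ}, leaving only ε.
Block 4, plot 5: block 4 has {ε, α, β, δ} and plot 5 has {β, δ}, leaving only γ.
Block 3, plot 5: block 3 has {α, β, δ} and plot 5 has {γ, β, δ}, leaving only ε.
Block 3 already has {ε, α, β, δ} and plot 1 already has {α, β, δ}, so block 3, plot 1 must be γ.

γ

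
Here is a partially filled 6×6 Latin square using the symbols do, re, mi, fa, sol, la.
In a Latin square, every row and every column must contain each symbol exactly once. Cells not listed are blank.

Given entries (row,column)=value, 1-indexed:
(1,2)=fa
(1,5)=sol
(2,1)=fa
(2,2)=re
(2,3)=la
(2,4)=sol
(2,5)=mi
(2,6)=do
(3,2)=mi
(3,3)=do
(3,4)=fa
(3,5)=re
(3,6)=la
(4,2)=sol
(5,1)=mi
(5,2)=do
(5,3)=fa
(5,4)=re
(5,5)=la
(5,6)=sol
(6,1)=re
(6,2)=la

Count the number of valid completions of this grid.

5

Row 1, column 1: eliminating its row and column leaves {do, la}.
Row 1, column 3: eliminating its row and column leaves {re, mi}.
Row 1, column 4: eliminating its row and column leaves {do, mi, la}.
Row 1, column 6: eliminating its row and column leaves {re, mi}.
Row 3, column 1: eliminating its row and column leaves {sol}.
Row 4, column 1: eliminating its row and column leaves {do, la}.
Row 4, column 3: eliminating its row and column leaves {re, mi}.
Row 4, column 4: eliminating its row and column leaves {do, mi, la}.
Row 4, column 5: eliminating its row and column leaves {do, fa}.
Row 4, column 6: eliminating its row and column leaves {re, mi, fa}.
Row 6, column 3: eliminating its row and column leaves {mi, sol}.
Row 6, column 4: eliminating its row and column leaves {do, mi}.
Row 6, column 5: eliminating its row and column leaves {do, fa}.
Row 6, column 6: eliminating its row and column leaves {mi, fa}.
Enumerating the assignments across these blanks that avoid any row or column repeat gives 5 completions.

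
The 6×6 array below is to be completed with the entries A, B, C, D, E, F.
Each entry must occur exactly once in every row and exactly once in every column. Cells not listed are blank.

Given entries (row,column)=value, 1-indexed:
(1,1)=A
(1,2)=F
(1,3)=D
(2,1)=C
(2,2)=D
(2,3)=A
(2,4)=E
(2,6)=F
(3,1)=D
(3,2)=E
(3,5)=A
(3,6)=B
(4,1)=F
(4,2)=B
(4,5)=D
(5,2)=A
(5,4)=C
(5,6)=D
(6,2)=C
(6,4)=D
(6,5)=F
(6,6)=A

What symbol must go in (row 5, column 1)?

B

Row 1, column 4: row 1 has {A, D, F} and column 4 has {C, D, E}, leaving only B.
Row 2, column 5: row 2 has {A, C, D, E, F} and column 5 has {A, D, F}, leaving only B.
Row 3, column 4: row 3 has {A, B, D, E} and column 4 has {B, C, D, E}, leaving only F.
Row 3, column 3: row 3 has {A, B, D, E, F} and column 3 has {A, D}, leaving only C.
Row 4, column 3: row 4 has {B, D, F} and column 3 has {A, C, D}, leaving only E.
Row 4, column 4: row 4 has {B, D, E, F} and column 4 has {B, C, D, E, F}, leaving only A.
Row 4, column 6: row 4 has {A, B, D, E, F} and column 6 has {A, B, D, F}, leaving only C.
Row 1, column 6: row 1 has {A, B, D, F} and column 6 has {A, B, C, D, F}, leaving only E.
Row 1, column 5: row 1 has {A, B, D, E, F} and column 5 has {A, B, D, F}, leaving only C.
Row 5, column 5: row 5 has {A, C, D} and column 5 has {A, B, C, D, F}, leaving only E.
Row 5 already has {A, C, D, E} and column 1 already has {A, C, D, F}, so row 5, column 1 must be B.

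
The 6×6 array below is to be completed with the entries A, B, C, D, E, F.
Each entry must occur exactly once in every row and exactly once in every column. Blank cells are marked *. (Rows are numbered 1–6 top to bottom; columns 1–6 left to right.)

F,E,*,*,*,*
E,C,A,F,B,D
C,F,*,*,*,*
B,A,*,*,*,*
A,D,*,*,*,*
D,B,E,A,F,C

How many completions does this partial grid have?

Row 1, column 3: eliminating its row and column leaves {B, C, D}.
Row 1, column 4: eliminating its row and column leaves {B, C, D}.
Row 1, column 5: eliminating its row and column leaves {A, C, D}.
Row 1, column 6: eliminating its row and column leaves {A, B}.
Row 3, column 3: eliminating its row and column leaves {B, D}.
Row 3, column 4: eliminating its row and column leaves {B, D, E}.
Row 3, column 5: eliminating its row and column leaves {A, D, E}.
Row 3, column 6: eliminating its row and column leaves {A, B, E}.
Row 4, column 3: eliminating its row and column leaves {C, D, F}.
Row 4, column 4: eliminating its row and column leaves {C, D, E}.
Row 4, column 5: eliminating its row and column leaves {C, D, E}.
Row 4, column 6: eliminating its row and column leaves {E, F}.
Row 5, column 3: eliminating its row and column leaves {B, C, F}.
Row 5, column 4: eliminating its row and column leaves {B, C, E}.
Row 5, column 5: eliminating its row and column leaves {C, E}.
Row 5, column 6: eliminating its row and column leaves {B, E, F}.
Enumerating the assignments across these blanks that avoid any row or column repeat gives 14 completions.

14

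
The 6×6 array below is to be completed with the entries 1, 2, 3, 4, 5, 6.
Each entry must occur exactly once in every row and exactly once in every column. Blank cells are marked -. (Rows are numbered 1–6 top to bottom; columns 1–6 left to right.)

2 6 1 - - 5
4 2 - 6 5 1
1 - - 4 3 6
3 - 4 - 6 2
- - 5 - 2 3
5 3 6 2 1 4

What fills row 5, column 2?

4

Row 1, column 4: row 1 has {1, 2, 5, 6} and column 4 has {2, 4, 6}, leaving only 3.
Row 1, column 5: row 1 has {1, 2, 3, 5, 6} and column 5 has {1, 2, 3, 5, 6}, leaving only 4.
Row 2, column 3: row 2 has {1, 2, 4, 5, 6} and column 3 has {1, 4, 5, 6}, leaving only 3.
Row 3, column 2: row 3 has {1, 3, 4, 6} and column 2 has {2, 3, 6}, leaving only 5.
Row 3, column 3: row 3 has {1, 3, 4, 5, 6} and column 3 has {1, 3, 4, 5, 6}, leaving only 2.
Row 4, column 2: row 4 has {2, 3, 4, 6} and column 2 has {2, 3, 5, 6}, leaving only 1.
Row 5 already has {2, 3, 5} and column 2 already has {1, 2, 3, 5, 6}, so row 5, column 2 must be 4.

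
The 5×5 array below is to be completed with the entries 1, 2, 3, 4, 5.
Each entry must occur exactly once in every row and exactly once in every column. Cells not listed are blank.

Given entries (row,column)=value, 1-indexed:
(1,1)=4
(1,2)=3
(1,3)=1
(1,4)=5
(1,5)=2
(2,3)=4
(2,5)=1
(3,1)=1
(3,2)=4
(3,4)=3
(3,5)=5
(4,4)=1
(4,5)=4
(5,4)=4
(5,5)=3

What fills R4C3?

3

Row 2, column 4: row 2 has {1, 4} and column 4 has {1, 3, 4, 5}, leaving only 2.
Row 2, column 2: row 2 has {1, 2, 4} and column 2 has {3, 4}, leaving only 5.
Row 2, column 1: row 2 has {1, 2, 4, 5} and column 1 has {1, 4}, leaving only 3.
Row 3, column 3: row 3 has {1, 3, 4, 5} and column 3 has {1, 4}, leaving only 2.
Row 4, column 2: row 4 has {1, 4} and column 2 has {3, 4, 5}, leaving only 2.
Row 4, column 1: row 4 has {1, 2, 4} and column 1 has {1, 3, 4}, leaving only 5.
Row 4 already has {1, 2, 4, 5} and column 3 already has {1, 2, 4}, so row 4, column 3 must be 3.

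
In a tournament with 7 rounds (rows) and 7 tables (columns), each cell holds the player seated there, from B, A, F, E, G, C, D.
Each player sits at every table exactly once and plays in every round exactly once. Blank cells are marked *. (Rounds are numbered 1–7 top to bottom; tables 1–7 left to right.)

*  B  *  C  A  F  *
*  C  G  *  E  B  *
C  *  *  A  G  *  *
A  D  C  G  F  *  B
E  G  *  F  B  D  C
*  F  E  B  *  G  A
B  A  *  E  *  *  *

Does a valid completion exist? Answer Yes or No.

No

Round 1, table 3: round 1 has {B, A, F, C} and table 3 has {E, G, C}, so it must be D.
Round 1, table 1: round 1 has {B, A, F, C, D} and table 1 has {B, A, E, C}, so it must be G.
Round 1, table 7: round 1 has {B, A, F, G, C, D} and table 7 has {B, A, C}, so it must be E.
Round 2, table 4: round 2 has {B, E, G, C} and table 4 has {B, A, F, E, G, C}, so it must be D.
Round 2, table 1: round 2 has {B, E, G, C, D} and table 1 has {B, A, E, G, C}, so it must be F.
Now round 2, table 7: round 2 together with table 7 already contain {B, A, F, E, G, C, D} — every symbol — so nothing can go there. The grid has no valid completion.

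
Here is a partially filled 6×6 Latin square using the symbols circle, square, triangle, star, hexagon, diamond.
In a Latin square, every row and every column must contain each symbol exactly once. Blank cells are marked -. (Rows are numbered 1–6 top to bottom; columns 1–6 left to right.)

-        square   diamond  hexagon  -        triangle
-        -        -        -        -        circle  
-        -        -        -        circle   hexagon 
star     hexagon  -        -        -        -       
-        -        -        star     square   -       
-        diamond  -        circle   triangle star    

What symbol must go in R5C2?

Row 1, column 1: row 1 has {square, triangle, hexagon, diamond} and column 1 has {star}, leaving only circle.
Row 1, column 5: row 1 has {circle, square, triangle, hexagon, diamond} and column 5 has {circle, square, triangle}, leaving only star.
Row 4, column 5: row 4 has {star, hexagon} and column 5 has {circle, square, triangle, star}, leaving only diamond.
Row 2, column 5: row 2 has {circle} and column 5 has {circle, square, triangle, star, diamond}, leaving only hexagon.
Row 4, column 6: row 4 has {star, hexagon, diamond} and column 6 has {circle, triangle, star, hexagon}, leaving only square.
Row 4, column 4: row 4 has {square, star, hexagon, diamond} and column 4 has {circle, star, hexagon}, leaving only triangle.
Row 4, column 3: row 4 has {square, triangle, star, hexagon, diamond} and column 3 has {diamond}, leaving only circle.
Row 5, column 6: row 5 has {square, star} and column 6 has {circle, square, triangle, star, hexagon}, leaving only diamond.
Row 5, column 2 is narrowed to {circle, triangle}.
If it were triangle, then row 3, column 2 would be left with no valid symbol.
So row 5, column 2 must be circle.

circle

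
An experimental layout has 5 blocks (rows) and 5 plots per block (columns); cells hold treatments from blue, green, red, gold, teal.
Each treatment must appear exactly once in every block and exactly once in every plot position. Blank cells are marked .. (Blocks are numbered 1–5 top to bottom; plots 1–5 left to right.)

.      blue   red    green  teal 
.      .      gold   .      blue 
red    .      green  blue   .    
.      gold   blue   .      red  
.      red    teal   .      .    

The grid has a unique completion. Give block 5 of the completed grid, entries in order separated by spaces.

Block 5, plot 4: block 5 has {red, teal} and plot 4 has {blue, green}, leaving only gold.
Block 5, plot 5: block 5 has {red, gold, teal} and plot 5 has {blue, red, teal}, leaving only green.
Block 5, plot 1: block 5 has {green, red, gold, teal} and plot 1 has {red}, leaving only blue.
So block 5 reads: blue red teal gold green.

blue red teal gold green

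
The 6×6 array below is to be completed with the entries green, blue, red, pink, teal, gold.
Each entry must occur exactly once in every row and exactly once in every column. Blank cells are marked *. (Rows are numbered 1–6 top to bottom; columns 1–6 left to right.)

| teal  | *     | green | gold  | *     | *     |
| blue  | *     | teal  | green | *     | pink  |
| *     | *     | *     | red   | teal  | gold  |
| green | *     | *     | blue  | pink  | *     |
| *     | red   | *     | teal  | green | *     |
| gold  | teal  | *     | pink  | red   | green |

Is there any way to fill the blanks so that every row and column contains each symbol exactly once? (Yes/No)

No

Row 1, column 5: row 1 has {green, teal, gold} and column 5 has {green, red, pink, teal}, so it must be blue.
Row 1, column 2: row 1 has {green, blue, teal, gold} and column 2 has {red, teal}, so it must be pink.
Row 1, column 6: row 1 has {green, blue, pink, teal, gold} and column 6 has {green, pink, gold}, so it must be red.
Row 2, column 2: row 2 has {green, blue, pink, teal} and column 2 has {red, pink, teal}, so it must be gold.
Now row 2, column 5: row 2 together with column 5 already contain {green, blue, red, pink, teal, gold} — every symbol — so nothing can go there. The grid has no valid completion.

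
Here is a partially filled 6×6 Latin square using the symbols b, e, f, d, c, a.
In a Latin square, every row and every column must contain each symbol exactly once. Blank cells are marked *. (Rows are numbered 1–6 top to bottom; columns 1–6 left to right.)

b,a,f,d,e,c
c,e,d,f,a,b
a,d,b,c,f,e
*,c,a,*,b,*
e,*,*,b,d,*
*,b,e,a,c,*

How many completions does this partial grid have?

2

Row 4, column 1: eliminating its row and column leaves {f, d}.
Row 4, column 4: eliminating its row and column leaves {e}.
Row 4, column 6: eliminating its row and column leaves {f, d}.
Row 5, column 2: eliminating its row and column leaves {f}.
Row 5, column 3: eliminating its row and column leaves {c}.
Row 5, column 6: eliminating its row and column leaves {f, a}.
Row 6, column 1: eliminating its row and column leaves {f, d}.
Row 6, column 6: eliminating its row and column leaves {f, d}.
Enumerating the assignments across these blanks that avoid any row or column repeat gives 2 completions.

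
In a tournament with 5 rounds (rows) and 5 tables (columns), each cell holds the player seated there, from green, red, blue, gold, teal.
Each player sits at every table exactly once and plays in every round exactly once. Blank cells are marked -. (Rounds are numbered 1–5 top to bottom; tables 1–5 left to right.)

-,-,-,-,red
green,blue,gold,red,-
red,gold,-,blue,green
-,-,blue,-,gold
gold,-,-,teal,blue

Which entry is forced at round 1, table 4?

Round 2, table 5: round 2 has {green, red, blue, gold} and table 5 has {green, red, blue, gold}, leaving only teal.
Round 3, table 3: round 3 has {green, red, blue, gold} and table 3 has {blue, gold}, leaving only teal.
Round 1, table 3: round 1 has {red} and table 3 has {blue, gold, teal}, leaving only green.
Round 1 already has {green, red} and table 4 already has {red, blue, teal}, so round 1, table 4 must be gold.

gold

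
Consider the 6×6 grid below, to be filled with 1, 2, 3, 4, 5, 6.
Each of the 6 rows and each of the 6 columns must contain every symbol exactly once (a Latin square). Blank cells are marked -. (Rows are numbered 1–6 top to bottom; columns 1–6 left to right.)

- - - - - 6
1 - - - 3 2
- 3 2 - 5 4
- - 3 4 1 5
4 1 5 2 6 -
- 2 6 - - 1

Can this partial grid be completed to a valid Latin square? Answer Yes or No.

No row or column among the givens repeats a symbol, and propagating forced cells runs into no contradiction.
One valid completion exists (for instance, 5 4 1 3 2 6 / 1 5 4 6 3 2 / 6 3 2 1 5 4 / 2 6 3 4 1 5 / 4 1 5 2 6 3 / 3 2 6 5 4 1).

Yes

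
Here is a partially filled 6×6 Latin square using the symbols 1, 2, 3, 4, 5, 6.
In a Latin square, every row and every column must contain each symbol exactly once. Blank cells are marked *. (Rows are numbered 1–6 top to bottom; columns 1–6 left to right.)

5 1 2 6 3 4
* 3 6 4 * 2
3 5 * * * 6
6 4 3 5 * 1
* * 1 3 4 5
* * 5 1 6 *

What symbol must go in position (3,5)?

Row 2, column 1: row 2 has {2, 3, 4, 6} and column 1 has {3, 5, 6}, leaving only 1.
Row 2, column 5: row 2 has {1, 2, 3, 4, 6} and column 5 has {3, 4, 6}, leaving only 5.
Row 3, column 3: row 3 has {3, 5, 6} and column 3 has {1, 2, 3, 5, 6}, leaving only 4.
Row 3, column 4: row 3 has {3, 4, 5, 6} and column 4 has {1, 3, 4, 5, 6}, leaving only 2.
Row 3 already has {2, 3, 4, 5, 6} and column 5 already has {3, 4, 5, 6}, so row 3, column 5 must be 1.

1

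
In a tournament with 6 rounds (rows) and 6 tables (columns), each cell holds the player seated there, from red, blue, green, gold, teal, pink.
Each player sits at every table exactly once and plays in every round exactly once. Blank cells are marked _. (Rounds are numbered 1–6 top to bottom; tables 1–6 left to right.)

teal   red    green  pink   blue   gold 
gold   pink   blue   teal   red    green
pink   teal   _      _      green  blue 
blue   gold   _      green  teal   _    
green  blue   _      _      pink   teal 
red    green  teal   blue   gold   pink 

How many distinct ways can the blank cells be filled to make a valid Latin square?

Round 3, table 3: eliminating its round and table leaves {red, gold}.
Round 3, table 4: eliminating its round and table leaves {red, gold}.
Round 4, table 3: eliminating its round and table leaves {red, pink}.
Round 4, table 6: eliminating its round and table leaves {red}.
Round 5, table 3: eliminating its round and table leaves {red, gold}.
Round 5, table 4: eliminating its round and table leaves {red, gold}.
Enumerating the assignments across these blanks that avoid any round or table repeat gives 2 completions.

2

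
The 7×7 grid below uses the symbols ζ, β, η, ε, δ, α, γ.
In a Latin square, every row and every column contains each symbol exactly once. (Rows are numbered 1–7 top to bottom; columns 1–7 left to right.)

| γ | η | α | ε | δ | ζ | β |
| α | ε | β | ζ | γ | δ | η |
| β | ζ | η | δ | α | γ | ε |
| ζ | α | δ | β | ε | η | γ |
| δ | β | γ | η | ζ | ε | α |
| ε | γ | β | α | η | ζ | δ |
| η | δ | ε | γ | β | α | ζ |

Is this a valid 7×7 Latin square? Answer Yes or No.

Every row is a permutation, but column 3 contains β twice (at rows 2 and 6).

No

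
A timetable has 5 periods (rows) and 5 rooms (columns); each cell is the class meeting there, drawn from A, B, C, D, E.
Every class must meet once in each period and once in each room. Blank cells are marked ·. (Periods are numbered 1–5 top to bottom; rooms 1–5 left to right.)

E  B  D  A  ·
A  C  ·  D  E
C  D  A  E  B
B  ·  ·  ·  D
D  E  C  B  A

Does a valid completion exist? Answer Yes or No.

No period or room among the givens repeats a symbol, and propagating forced cells runs into no contradiction.
One valid completion exists (for instance, E B D A C / A C B D E / C D A E B / B A E C D / D E C B A).

Yes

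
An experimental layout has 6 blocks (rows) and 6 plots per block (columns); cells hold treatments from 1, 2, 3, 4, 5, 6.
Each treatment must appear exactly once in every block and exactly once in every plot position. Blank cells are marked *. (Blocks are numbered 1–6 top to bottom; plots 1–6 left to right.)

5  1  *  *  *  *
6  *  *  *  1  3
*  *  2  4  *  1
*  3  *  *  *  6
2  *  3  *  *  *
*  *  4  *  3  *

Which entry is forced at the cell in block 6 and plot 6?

Block 1, plot 3: block 1 has {1, 5} and plot 3 has {2, 3, 4}, leaving only 6.
Block 2, plot 3: block 2 has {1, 3, 6} and plot 3 has {2, 3, 4, 6}, leaving only 5.
Block 2, plot 4: block 2 has {1, 3, 5, 6} and plot 4 has {4}, leaving only 2.
Block 1, plot 4: block 1 has {1, 5, 6} and plot 4 has {2, 4}, leaving only 3.
Block 2, plot 2: block 2 has {1, 2, 3, 5, 6} and plot 2 has {1, 3}, leaving only 4.
Block 3, plot 1: block 3 has {1, 2, 4} and plot 1 has {2, 5, 6}, leaving only 3.
Block 4, plot 3: block 4 has {3, 6} and plot 3 has {2, 3, 4, 5, 6}, leaving only 1.
Block 4, plot 1: block 4 has {1, 3, 6} and plot 1 has {2, 3, 5, 6}, leaving only 4.
Block 4, plot 4: block 4 has {1, 3, 4, 6} and plot 4 has {2, 3, 4}, leaving only 5.
Block 4, plot 5: block 4 has {1, 3, 4, 5, 6} and plot 5 has {1, 3}, leaving only 2.
Block 1, plot 5: block 1 has {1, 3, 5, 6} and plot 5 has {1, 2, 3}, leaving only 4.
Block 1, plot 6: block 1 has {1, 3, 4, 5, 6} and plot 6 has {1, 3, 6}, leaving only 2.
Block 6 already has {3, 4} and plot 6 already has {1, 2, 3, 6}, so block 6, plot 6 must be 5.

5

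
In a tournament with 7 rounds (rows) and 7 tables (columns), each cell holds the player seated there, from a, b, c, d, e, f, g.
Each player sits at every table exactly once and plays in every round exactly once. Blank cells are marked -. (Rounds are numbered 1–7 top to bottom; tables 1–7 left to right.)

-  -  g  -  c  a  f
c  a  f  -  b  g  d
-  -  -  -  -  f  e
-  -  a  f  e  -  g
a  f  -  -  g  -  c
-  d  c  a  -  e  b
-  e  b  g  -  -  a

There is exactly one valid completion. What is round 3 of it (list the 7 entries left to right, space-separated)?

b g d c a f e

Round 3, table 3: round 3 has {e, f} and table 3 has {a, b, c, f, g}, leaving only d.
Round 3, table 5: round 3 has {d, e, f} and table 5 has {b, c, e, g}, leaving only a.
Round 1, table 2: round 1 has {a, c, f, g} and table 2 has {a, d, e, f}, leaving only b.
Round 2, table 4: round 2 has {a, b, c, d, f, g} and table 4 has {a, f, g}, leaving only e.
Round 1, table 4: round 1 has {a, b, c, f, g} and table 4 has {a, e, f, g}, leaving only d.
Round 1, table 1: round 1 has {a, b, c, d, f, g} and table 1 has {a, c}, leaving only e.
Round 4, table 2: round 4 has {a, e, f, g} and table 2 has {a, b, d, e, f}, leaving only c.
Round 3, table 2: round 3 has {a, d, e, f} and table 2 has {a, b, c, d, e, f}, leaving only g.
Round 3, table 1: round 3 has {a, d, e, f, g} and table 1 has {a, c, e}, leaving only b.
Round 3, table 4: round 3 has {a, b, d, e, f, g} and table 4 has {a, d, e, f, g}, leaving only c.
So round 3 reads: b g d c a f e.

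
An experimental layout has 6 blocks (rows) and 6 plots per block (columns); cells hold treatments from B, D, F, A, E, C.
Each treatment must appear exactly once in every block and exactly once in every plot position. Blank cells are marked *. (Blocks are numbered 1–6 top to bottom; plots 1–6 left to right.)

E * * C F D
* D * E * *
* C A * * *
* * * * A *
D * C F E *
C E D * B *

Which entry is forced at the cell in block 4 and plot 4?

Block 1, plot 3: block 1 has {D, F, E, C} and plot 3 has {D, A, C}, leaving only B.
Block 1, plot 2: block 1 has {B, D, F, E, C} and plot 2 has {D, E, C}, leaving only A.
Block 2, plot 3: block 2 has {D, E} and plot 3 has {B, D, A, C}, leaving only F.
Block 2, plot 5: block 2 has {D, F, E} and plot 5 has {B, F, A, E}, leaving only C.
Block 3, plot 5: block 3 has {A, C} and plot 5 has {B, F, A, E, C}, leaving only D.
Block 3, plot 4: block 3 has {D, A, C} and plot 4 has {F, E, C}, leaving only B.
Block 4 already has {A} and plot 4 already has {B, F, E, C}, so block 4, plot 4 must be D.

D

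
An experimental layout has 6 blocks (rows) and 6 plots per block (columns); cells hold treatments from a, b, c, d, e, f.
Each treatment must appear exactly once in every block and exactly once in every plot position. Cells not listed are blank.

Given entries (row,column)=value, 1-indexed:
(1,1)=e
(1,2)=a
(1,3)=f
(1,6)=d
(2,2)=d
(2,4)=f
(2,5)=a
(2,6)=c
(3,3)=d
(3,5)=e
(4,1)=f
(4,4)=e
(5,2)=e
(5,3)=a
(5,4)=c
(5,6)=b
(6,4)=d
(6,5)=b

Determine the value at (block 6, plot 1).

a

Block 1, plot 4: block 1 has {a, d, e, f} and plot 4 has {c, d, e, f}, leaving only b.
Block 1, plot 5: block 1 has {a, b, d, e, f} and plot 5 has {a, b, e}, leaving only c.
Block 2, plot 1: block 2 has {a, c, d, f} and plot 1 has {e, f}, leaving only b.
Block 2, plot 3: block 2 has {a, b, c, d, f} and plot 3 has {a, d, f}, leaving only e.
Block 3, plot 4: block 3 has {d, e} and plot 4 has {b, c, d, e, f}, leaving only a.
Block 3, plot 1: block 3 has {a, d, e} and plot 1 has {b, e, f}, leaving only c.
Block 6 already has {b, d} and plot 1 already has {b, c, e, f}, so block 6, plot 1 must be a.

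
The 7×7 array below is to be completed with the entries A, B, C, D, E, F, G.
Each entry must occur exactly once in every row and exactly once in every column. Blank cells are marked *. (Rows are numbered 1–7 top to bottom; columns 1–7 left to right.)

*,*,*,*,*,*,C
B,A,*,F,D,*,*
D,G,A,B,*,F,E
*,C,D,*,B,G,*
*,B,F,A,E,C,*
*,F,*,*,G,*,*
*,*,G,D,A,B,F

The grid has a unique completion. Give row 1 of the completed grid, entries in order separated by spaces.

E D B G F A C

Row 1, column 5: row 1 has {C} and column 5 has {A, B, D, E, G}, leaving only F.
Row 2, column 6: row 2 has {A, B, D, F} and column 6 has {B, C, F, G}, leaving only E.
Row 2, column 3: row 2 has {A, B, D, E, F} and column 3 has {A, D, F, G}, leaving only C.
Row 2, column 7: row 2 has {A, B, C, D, E, F} and column 7 has {C, E, F}, leaving only G.
Row 3, column 5: row 3 has {A, B, D, E, F, G} and column 5 has {A, B, D, E, F, G}, leaving only C.
Row 4, column 4: row 4 has {B, C, D, G} and column 4 has {A, B, D, F}, leaving only E.
Row 1, column 4: row 1 has {C, F} and column 4 has {A, B, D, E, F}, leaving only G.
Row 4, column 7: row 4 has {B, C, D, E, G} and column 7 has {C, E, F, G}, leaving only A.
Row 4, column 1: row 4 has {A, B, C, D, E, G} and column 1 has {B, D}, leaving only F.
Row 5, column 1: row 5 has {A, B, C, E, F} and column 1 has {B, D, F}, leaving only G.
Row 5, column 7: row 5 has {A, B, C, E, F, G} and column 7 has {A, C, E, F, G}, leaving only D.
Row 6, column 4: row 6 has {F, G} and column 4 has {A, B, D, E, F, G}, leaving only C.
Row 6, column 7: row 6 has {C, F, G} and column 7 has {A, C, D, E, F, G}, leaving only B.
Row 6, column 3: row 6 has {B, C, F, G} and column 3 has {A, C, D, F, G}, leaving only E.
Row 1, column 3: row 1 has {C, F, G} and column 3 has {A, C, D, E, F, G}, leaving only B.
Row 6, column 1: row 6 has {B, C, E, F, G} and column 1 has {B, D, F, G}, leaving only A.
Row 1, column 1: row 1 has {B, C, F, G} and column 1 has {A, B, D, F, G}, leaving only E.
Row 1, column 2: row 1 has {B, C, E, F, G} and column 2 has {A, B, C, F, G}, leaving only D.
Row 1, column 6: row 1 has {B, C, D, E, F, G} and column 6 has {B, C, E, F, G}, leaving only A.
So row 1 reads: E D B G F A C.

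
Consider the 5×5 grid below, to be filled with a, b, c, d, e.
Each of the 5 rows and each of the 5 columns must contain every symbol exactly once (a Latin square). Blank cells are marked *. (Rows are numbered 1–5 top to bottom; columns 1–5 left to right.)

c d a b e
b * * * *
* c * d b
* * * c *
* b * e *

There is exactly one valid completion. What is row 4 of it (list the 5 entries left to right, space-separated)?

Row 2, column 4: row 2 has {b} and column 4 has {b, c, d, e}, leaving only a.
Row 2, column 2: row 2 has {a, b} and column 2 has {b, c, d}, leaving only e.
Row 4, column 2: row 4 has {c} and column 2 has {b, c, d, e}, leaving only a.
Row 4, column 5: row 4 has {a, c} and column 5 has {b, e}, leaving only d.
Row 4, column 1: row 4 has {a, c, d} and column 1 has {b, c}, leaving only e.
Row 4, column 3: row 4 has {a, c, d, e} and column 3 has {a}, leaving only b.
So row 4 reads: e a b c d.

e a b c d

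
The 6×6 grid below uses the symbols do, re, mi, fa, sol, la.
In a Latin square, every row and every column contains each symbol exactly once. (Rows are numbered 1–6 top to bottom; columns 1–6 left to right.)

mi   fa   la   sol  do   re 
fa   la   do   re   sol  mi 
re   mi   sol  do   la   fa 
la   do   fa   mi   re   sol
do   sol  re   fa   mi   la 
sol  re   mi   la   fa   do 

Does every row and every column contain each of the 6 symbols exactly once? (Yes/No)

Yes

Each row is a permutation of the 6 symbols, and so is each column.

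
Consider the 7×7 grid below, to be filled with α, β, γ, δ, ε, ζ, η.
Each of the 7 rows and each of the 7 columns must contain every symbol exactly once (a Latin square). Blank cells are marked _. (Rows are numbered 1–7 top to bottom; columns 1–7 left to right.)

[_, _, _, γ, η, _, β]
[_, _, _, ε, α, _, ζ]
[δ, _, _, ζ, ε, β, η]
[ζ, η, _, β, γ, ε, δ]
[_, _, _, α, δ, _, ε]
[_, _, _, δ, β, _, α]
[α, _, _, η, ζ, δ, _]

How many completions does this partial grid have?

Row 1, column 1: eliminating its row and column leaves {ε}.
Row 1, column 2: eliminating its row and column leaves {α, δ, ε, ζ}.
Row 1, column 3: eliminating its row and column leaves {α, δ, ε, ζ}.
Row 1, column 6: eliminating its row and column leaves {α, ζ}.
Row 2, column 1: eliminating its row and column leaves {β, γ, η}.
Row 2, column 2: eliminating its row and column leaves {β, γ, δ}.
Row 2, column 3: eliminating its row and column leaves {β, γ, δ, η}.
Row 2, column 6: eliminating its row and column leaves {γ, η}.
Row 3, column 2: eliminating its row and column leaves {α, γ}.
Row 3, column 3: eliminating its row and column leaves {α, γ}.
Row 4, column 3: eliminating its row and column leaves {α}.
Row 5, column 1: eliminating its row and column leaves {β, γ, η}.
Row 5, column 2: eliminating its row and column leaves {β, γ, ζ}.
Row 5, column 3: eliminating its row and column leaves {β, γ, ζ, η}.
Row 5, column 6: eliminating its row and column leaves {γ, ζ, η}.
Row 6, column 1: eliminating its row and column leaves {γ, ε, η}.
Row 6, column 2: eliminating its row and column leaves {γ, ε, ζ}.
Row 6, column 3: eliminating its row and column leaves {γ, ε, ζ, η}.
Row 6, column 6: eliminating its row and column leaves {γ, ζ, η}.
Row 7, column 2: eliminating its row and column leaves {β, γ, ε}.
Row 7, column 3: eliminating its row and column leaves {β, γ, ε}.
Row 7, column 7: eliminating its row and column leaves {γ}.
Enumerating the assignments across these blanks that avoid any row or column repeat gives 10 completions.

10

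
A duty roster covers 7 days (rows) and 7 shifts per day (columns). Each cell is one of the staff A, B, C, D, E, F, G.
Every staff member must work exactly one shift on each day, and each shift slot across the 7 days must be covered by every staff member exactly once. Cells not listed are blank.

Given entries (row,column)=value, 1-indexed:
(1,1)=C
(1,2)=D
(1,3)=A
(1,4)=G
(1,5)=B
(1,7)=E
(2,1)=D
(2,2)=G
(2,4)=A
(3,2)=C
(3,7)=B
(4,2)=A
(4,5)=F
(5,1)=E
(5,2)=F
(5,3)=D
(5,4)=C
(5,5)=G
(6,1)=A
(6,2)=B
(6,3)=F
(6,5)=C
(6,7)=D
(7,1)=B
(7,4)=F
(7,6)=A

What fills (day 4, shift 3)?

Day 1, shift 6: day 1 has {A, B, C, D, E, G} and shift 6 has {A}, leaving only F.
Day 2, shift 5: day 2 has {A, D, G} and shift 5 has {B, C, F, G}, leaving only E.
Day 4, shift 1: day 4 has {A, F} and shift 1 has {A, B, C, D, E}, leaving only G.
Day 3, shift 1: day 3 has {B, C} and shift 1 has {A, B, C, D, E, G}, leaving only F.
Day 4, shift 7: day 4 has {A, F, G} and shift 7 has {B, D, E}, leaving only C.
Day 2, shift 7: day 2 has {A, D, E, G} and shift 7 has {B, C, D, E}, leaving only F.
Day 5, shift 6: day 5 has {C, D, E, F, G} and shift 6 has {A, F}, leaving only B.
Day 2, shift 6: day 2 has {A, D, E, F, G} and shift 6 has {A, B, F}, leaving only C.
Day 2, shift 3: day 2 has {A, C, D, E, F, G} and shift 3 has {A, D, F}, leaving only B.
Day 4 already has {A, C, F, G} and shift 3 already has {A, B, D, F}, so day 4, shift 3 must be E.

E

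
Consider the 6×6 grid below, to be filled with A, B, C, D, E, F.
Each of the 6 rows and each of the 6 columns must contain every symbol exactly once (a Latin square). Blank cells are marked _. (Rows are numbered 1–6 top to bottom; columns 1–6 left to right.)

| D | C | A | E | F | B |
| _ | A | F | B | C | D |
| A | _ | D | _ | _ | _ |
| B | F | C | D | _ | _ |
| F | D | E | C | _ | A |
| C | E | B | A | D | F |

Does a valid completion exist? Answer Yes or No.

No row or column among the givens repeats a symbol, and propagating forced cells runs into no contradiction.
One valid completion exists (for instance, D C A E F B / E A F B C D / A B D F E C / B F C D A E / F D E C B A / C E B A D F).

Yes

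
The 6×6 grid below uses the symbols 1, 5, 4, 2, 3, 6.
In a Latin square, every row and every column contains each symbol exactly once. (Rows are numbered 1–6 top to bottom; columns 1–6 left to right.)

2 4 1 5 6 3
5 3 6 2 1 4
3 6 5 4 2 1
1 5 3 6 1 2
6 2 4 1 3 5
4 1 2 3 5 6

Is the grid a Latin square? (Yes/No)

Row 4 contains 1 twice (at columns 1 and 5), so it is not a permutation.

No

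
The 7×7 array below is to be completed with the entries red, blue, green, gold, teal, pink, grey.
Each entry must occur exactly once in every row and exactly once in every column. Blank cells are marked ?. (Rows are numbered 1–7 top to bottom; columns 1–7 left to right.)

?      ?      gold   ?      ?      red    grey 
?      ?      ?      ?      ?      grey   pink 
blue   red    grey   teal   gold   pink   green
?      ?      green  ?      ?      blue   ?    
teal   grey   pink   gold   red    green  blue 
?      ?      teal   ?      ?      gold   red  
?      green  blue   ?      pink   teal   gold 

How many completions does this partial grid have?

Row 1, column 1: eliminating its row and column leaves {green, pink}.
Row 1, column 2: eliminating its row and column leaves {blue, teal, pink}.
Row 1, column 4: eliminating its row and column leaves {blue, green, pink}.
Row 1, column 5: eliminating its row and column leaves {blue, green, teal}.
Row 2, column 1: eliminating its row and column leaves {red, green, gold}.
Row 2, column 2: eliminating its row and column leaves {blue, gold, teal}.
Row 2, column 3: eliminating its row and column leaves {red}.
Row 2, column 4: eliminating its row and column leaves {red, blue, green}.
Row 2, column 5: eliminating its row and column leaves {blue, green, teal}.
Row 4, column 1: eliminating its row and column leaves {red, gold, pink, grey}.
Row 4, column 2: eliminating its row and column leaves {gold, teal, pink}.
Row 4, column 4: eliminating its row and column leaves {red, pink, grey}.
Row 4, column 5: eliminating its row and column leaves {teal, grey}.
Row 4, column 7: eliminating its row and column leaves {teal}.
Row 6, column 1: eliminating its row and column leaves {green, pink, grey}.
Row 6, column 2: eliminating its row and column leaves {blue, pink}.
Row 6, column 4: eliminating its row and column leaves {blue, green, pink, grey}.
Row 6, column 5: eliminating its row and column leaves {blue, green, grey}.
Row 7, column 1: eliminating its row and column leaves {red, grey}.
Row 7, column 4: eliminating its row and column leaves {red, grey}.
Enumerating the assignments across these blanks that avoid any row or column repeat gives 8 completions.

8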